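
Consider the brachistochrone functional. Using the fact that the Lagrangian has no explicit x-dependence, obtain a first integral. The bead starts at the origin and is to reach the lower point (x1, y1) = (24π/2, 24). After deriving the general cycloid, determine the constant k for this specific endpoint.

The Lagrangian L = sqrt((1 + y'^2) / y) has no explicit x dependence, so the Beltrami identity applies:
    L − y' ∂L/∂y' = C.
Compute ∂L/∂y' = y' / sqrt(y (1 + y'^2)).
Substitute:
    sqrt((1 + y'^2)/y) − y'·y' / sqrt(y (1 + y'^2))
    = (1 + y'^2) / sqrt(y (1 + y'^2)) − y'^2 / sqrt(y (1 + y'^2))
    = 1 / sqrt(y (1 + y'^2)) = C.
Squaring and rearranging gives the first integral
    y (1 + y'^2) = 1/C^2 =: k   (constant).
Solving this first-order ODE by the substitution
    y = (k/2)(1 − cos θ)
yields the cycloid parameterisation
    x(θ) = (k/2)(θ − sin θ),   y(θ) = (k/2)(1 − cos θ).
The constant k is fixed by the endpoint condition.
Now fit the given lower endpoint (x1, y1) = (24π/2, 24). At the bottom of the first arch (θ = π), the parametric equations give
    y(π) = (k/2)(1 − cos π) = k,
    x(π) = (k/2)(π − sin π) = kπ/2.
Matching y(π) = 24 gives k = 24, consistent with x(π) = 24π/2. Therefore the specific cycloid is
    x(θ) = (24/2)(θ − sin θ),   y(θ) = (24/2)(1 − cos θ).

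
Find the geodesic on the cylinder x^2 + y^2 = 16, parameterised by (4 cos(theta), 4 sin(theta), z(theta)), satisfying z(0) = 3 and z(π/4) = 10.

Parameterise the cylinder of radius R = 4 as
    r(θ) = (4 cos θ, 4 sin θ, z(θ)).
The arc-length element is
    ds = sqrt(16 + (dz/dθ)^2) dθ,
so the Lagrangian is L = sqrt(16 + z'^2).
L depends on z' only, not on z or θ, so ∂L/∂z = 0 and
    ∂L/∂z' = z' / sqrt(16 + z'^2).
The Euler-Lagrange equation gives
    d/dθ( z' / sqrt(16 + z'^2) ) = 0,
so z' is constant. Integrating once:
    z(θ) = a θ + b,
a helix on the cylinder (a straight line when the cylinder is unrolled). The constants a, b are determined by the endpoint conditions.
With endpoint conditions z(0) = 3 and z(π/4) = 10: from z(0) = b we get b = 3, and a·π/4 + 3 = 10 gives a = 28/π, so
    z(θ) = (28/π) θ + 3.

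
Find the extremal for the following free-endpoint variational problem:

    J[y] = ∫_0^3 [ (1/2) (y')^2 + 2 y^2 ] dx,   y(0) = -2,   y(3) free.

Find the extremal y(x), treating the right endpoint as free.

The Lagrangian L = (1/2) (y')^2 + 2 y^2 gives
    ∂L/∂y = 4 y,   ∂L/∂y' = y'.
Euler-Lagrange: y'' − 4 y = 0.
With k = 2, the general solution is
    y(x) = A cosh(2 x) + B sinh(2 x).
Fixed left endpoint y(0) = -2 ⇒ A = -2.
The right endpoint x = 3 is free, so the natural (transversality) condition is ∂L/∂y' |_{x=3} = 0, i.e. y'(3) = 0.
Compute y'(x) = A k sinh(k x) + B k cosh(k x), so
    y'(3) = A k sinh(k·3) + B k cosh(k·3) = 0
    ⇒ B = −A tanh(k·3) = 2 tanh(2·3).
Therefore the extremal is
    y(x) = −2 cosh(2 x) + 2 tanh(2·3) sinh(2 x).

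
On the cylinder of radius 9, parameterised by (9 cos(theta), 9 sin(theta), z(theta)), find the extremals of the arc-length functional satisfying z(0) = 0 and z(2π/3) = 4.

Parameterise the cylinder of radius R = 9 as
    r(θ) = (9 cos θ, 9 sin θ, z(θ)).
The arc-length element is
    ds = sqrt(81 + (dz/dθ)^2) dθ,
so the Lagrangian is L = sqrt(81 + z'^2).
L depends on z' only, not on z or θ, so ∂L/∂z = 0 and
    ∂L/∂z' = z' / sqrt(81 + z'^2).
The Euler-Lagrange equation gives
    d/dθ( z' / sqrt(81 + z'^2) ) = 0,
so z' is constant. Integrating once:
    z(θ) = a θ + b,
a helix on the cylinder (a straight line when the cylinder is unrolled). The constants a, b are determined by the endpoint conditions.
With endpoint conditions z(0) = 0 and z(2π/3) = 4: from z(0) = b we get b = 0, and a·2π/3 + 0 = 4 gives a = 6/π, so
    z(θ) = (6/π) θ.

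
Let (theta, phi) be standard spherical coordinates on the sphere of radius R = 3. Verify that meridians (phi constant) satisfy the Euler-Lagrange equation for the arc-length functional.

On the sphere of radius R = 3 with spherical coordinates (θ, φ), the induced metric is
    ds^2 = 9(dθ^2 + sin^2(θ) dφ^2).
Using θ as the parameter, the arc-length functional becomes
    J[φ] = ∫ 3 sqrt(1 + sin^2(θ) (dφ/dθ)^2) dθ.
So L = 3 sqrt(1 + sin^2(θ) φ'^2). Compute
    ∂L/∂φ = 0  (L has no explicit φ dependence),
    ∂L/∂φ' = 3 sin^2(θ) φ' / sqrt(1 + sin^2(θ) φ'^2).
For the candidate φ(θ) = c (constant), φ' = 0, so ∂L/∂φ' evaluated along the candidate vanishes, and ∂L/∂φ is identically zero. Hence
    d/dθ(∂L/∂φ') − ∂L/∂φ = 0
is satisfied. Therefore meridians φ = const are extremals of arc length — they are geodesics on the sphere.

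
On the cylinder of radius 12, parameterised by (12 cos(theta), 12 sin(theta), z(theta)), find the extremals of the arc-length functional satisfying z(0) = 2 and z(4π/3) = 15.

Parameterise the cylinder of radius R = 12 as
    r(θ) = (12 cos θ, 12 sin θ, z(θ)).
The arc-length element is
    ds = sqrt(144 + (dz/dθ)^2) dθ,
so the Lagrangian is L = sqrt(144 + z'^2).
L depends on z' only, not on z or θ, so ∂L/∂z = 0 and
    ∂L/∂z' = z' / sqrt(144 + z'^2).
The Euler-Lagrange equation gives
    d/dθ( z' / sqrt(144 + z'^2) ) = 0,
so z' is constant. Integrating once:
    z(θ) = a θ + b,
a helix on the cylinder (a straight line when the cylinder is unrolled). The constants a, b are determined by the endpoint conditions.
With endpoint conditions z(0) = 2 and z(4π/3) = 15: from z(0) = b we get b = 2, and a·4π/3 + 2 = 15 gives a = 39/(4π), so
    z(θ) = (39/(4π)) θ + 2.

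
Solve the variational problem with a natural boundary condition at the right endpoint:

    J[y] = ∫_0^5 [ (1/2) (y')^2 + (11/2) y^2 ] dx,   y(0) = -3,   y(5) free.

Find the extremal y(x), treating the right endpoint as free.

The Lagrangian L = (1/2) (y')^2 + (11/2) y^2 gives
    ∂L/∂y = 11 y,   ∂L/∂y' = y'.
Euler-Lagrange: y'' − 11 y = 0.
With k = sqrt(11), the general solution is
    y(x) = A cosh(sqrt(11) x) + B sinh(sqrt(11) x).
Fixed left endpoint y(0) = -3 ⇒ A = -3.
The right endpoint x = 5 is free, so the natural (transversality) condition is ∂L/∂y' |_{x=5} = 0, i.e. y'(5) = 0.
Compute y'(x) = A k sinh(k x) + B k cosh(k x), so
    y'(5) = A k sinh(k·5) + B k cosh(k·5) = 0
    ⇒ B = −A tanh(k·5) = 3 tanh(sqrt(11)·5).
Therefore the extremal is
    y(x) = −3 cosh(sqrt(11) x) + 3 tanh(sqrt(11)·5) sinh(sqrt(11) x).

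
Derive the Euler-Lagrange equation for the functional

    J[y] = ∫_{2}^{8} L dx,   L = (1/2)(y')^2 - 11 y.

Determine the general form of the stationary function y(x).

The Lagrangian is L = (1/2)(y')^2 - 11 y.
∂L/∂y = -11.
∂L/∂y' = y'.
The Euler-Lagrange equation d/dx(∂L/∂y') − ∂L/∂y = 0 becomes:
    y'' + 11 = 0
General solution: y(x) = -(11/2) x^2 + A x + B, where A and B are arbitrary constants fixed by the endpoint conditions.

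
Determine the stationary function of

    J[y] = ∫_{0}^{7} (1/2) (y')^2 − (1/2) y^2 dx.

The Lagrangian is L = (1/2) (y')^2 − (1/2) y^2.
Compute ∂L/∂y = -y, ∂L/∂y' = y'.
The Euler-Lagrange equation d/dx(∂L/∂y') − ∂L/∂y = 0 reduces to
    y'' + y = 0.
Its general solution is
    y(x) = A sin(x) + B cos(x),
with A, B fixed by the endpoint conditions.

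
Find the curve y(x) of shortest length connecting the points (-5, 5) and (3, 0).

Arc-length functional: J[y] = ∫ sqrt(1 + (y')^2) dx.
Lagrangian L = sqrt(1 + (y')^2) has no explicit y dependence, so ∂L/∂y = 0 and the Euler-Lagrange equation gives
    d/dx( y' / sqrt(1 + (y')^2) ) = 0  ⇒  y' / sqrt(1 + (y')^2) = const.
Hence y' is constant, so y(x) is affine.
Fitting the endpoints (-5, 5) and (3, 0):
    slope m = (0 − 5) / (3 − (-5)) = -5/8,
    intercept c = 5 − m·(-5) = 15/8.
Extremal: y(x) = (-5/8) x + 15/8.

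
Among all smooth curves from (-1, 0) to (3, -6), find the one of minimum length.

Arc-length functional: J[y] = ∫ sqrt(1 + (y')^2) dx.
Lagrangian L = sqrt(1 + (y')^2) has no explicit y dependence, so ∂L/∂y = 0 and the Euler-Lagrange equation gives
    d/dx( y' / sqrt(1 + (y')^2) ) = 0  ⇒  y' / sqrt(1 + (y')^2) = const.
Hence y' is constant, so y(x) is affine.
Fitting the endpoints (-1, 0) and (3, -6):
    slope m = ((-6) − 0) / (3 − (-1)) = -3/2,
    intercept c = 0 − m·(-1) = -3/2.
Extremal: y(x) = (-3/2) x - 3/2.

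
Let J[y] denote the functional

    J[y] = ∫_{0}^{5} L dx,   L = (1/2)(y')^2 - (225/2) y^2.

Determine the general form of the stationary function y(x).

The Lagrangian is L = (1/2)(y')^2 - (225/2) y^2.
∂L/∂y = -225y.
∂L/∂y' = y'.
The Euler-Lagrange equation d/dx(∂L/∂y') − ∂L/∂y = 0 becomes:
    y'' + 225 y = 0
General solution: y(x) = A sin(15x) + B cos(15x), where A and B are arbitrary constants fixed by the endpoint conditions.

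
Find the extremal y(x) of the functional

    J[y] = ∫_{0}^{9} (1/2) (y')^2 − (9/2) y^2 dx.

The Lagrangian is L = (1/2) (y')^2 − (9/2) y^2.
Compute ∂L/∂y = -9y, ∂L/∂y' = y'.
The Euler-Lagrange equation d/dx(∂L/∂y') − ∂L/∂y = 0 reduces to
    y'' + 9 y = 0.
Its general solution is
    y(x) = A sin(3x) + B cos(3x),
with A, B fixed by the endpoint conditions.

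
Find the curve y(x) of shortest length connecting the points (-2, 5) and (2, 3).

Arc-length functional: J[y] = ∫ sqrt(1 + (y')^2) dx.
Lagrangian L = sqrt(1 + (y')^2) has no explicit y dependence, so ∂L/∂y = 0 and the Euler-Lagrange equation gives
    d/dx( y' / sqrt(1 + (y')^2) ) = 0  ⇒  y' / sqrt(1 + (y')^2) = const.
Hence y' is constant, so y(x) is affine.
Fitting the endpoints (-2, 5) and (2, 3):
    slope m = (3 − 5) / (2 − (-2)) = -1/2,
    intercept c = 5 − m·(-2) = 4.
Extremal: y(x) = (-1/2) x + 4.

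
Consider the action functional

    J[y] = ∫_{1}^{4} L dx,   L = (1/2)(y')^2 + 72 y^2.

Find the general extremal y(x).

The Lagrangian is L = (1/2)(y')^2 + 72 y^2.
∂L/∂y = 144y.
∂L/∂y' = y'.
The Euler-Lagrange equation d/dx(∂L/∂y') − ∂L/∂y = 0 becomes:
    y'' - 144 y = 0
General solution: y(x) = A e^(12x) + B e^(-12x), where A and B are arbitrary constants fixed by the endpoint conditions.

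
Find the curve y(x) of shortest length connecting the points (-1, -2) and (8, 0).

Arc-length functional: J[y] = ∫ sqrt(1 + (y')^2) dx.
Lagrangian L = sqrt(1 + (y')^2) has no explicit y dependence, so ∂L/∂y = 0 and the Euler-Lagrange equation gives
    d/dx( y' / sqrt(1 + (y')^2) ) = 0  ⇒  y' / sqrt(1 + (y')^2) = const.
Hence y' is constant, so y(x) is affine.
Fitting the endpoints (-1, -2) and (8, 0):
    slope m = (0 − (-2)) / (8 − (-1)) = 2/9,
    intercept c = (-2) − m·(-1) = -16/9.
Extremal: y(x) = (2/9) x - 16/9.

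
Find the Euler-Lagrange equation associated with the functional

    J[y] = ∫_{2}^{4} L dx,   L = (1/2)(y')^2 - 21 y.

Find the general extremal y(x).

The Lagrangian is L = (1/2)(y')^2 - 21 y.
∂L/∂y = -21.
∂L/∂y' = y'.
The Euler-Lagrange equation d/dx(∂L/∂y') − ∂L/∂y = 0 becomes:
    y'' + 21 = 0
General solution: y(x) = -(21/2) x^2 + A x + B, where A and B are arbitrary constants fixed by the endpoint conditions.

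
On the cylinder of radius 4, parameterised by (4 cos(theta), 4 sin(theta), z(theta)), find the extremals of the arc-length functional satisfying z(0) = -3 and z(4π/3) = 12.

Parameterise the cylinder of radius R = 4 as
    r(θ) = (4 cos θ, 4 sin θ, z(θ)).
The arc-length element is
    ds = sqrt(16 + (dz/dθ)^2) dθ,
so the Lagrangian is L = sqrt(16 + z'^2).
L depends on z' only, not on z or θ, so ∂L/∂z = 0 and
    ∂L/∂z' = z' / sqrt(16 + z'^2).
The Euler-Lagrange equation gives
    d/dθ( z' / sqrt(16 + z'^2) ) = 0,
so z' is constant. Integrating once:
    z(θ) = a θ + b,
a helix on the cylinder (a straight line when the cylinder is unrolled). The constants a, b are determined by the endpoint conditions.
With endpoint conditions z(0) = -3 and z(4π/3) = 12: from z(0) = b we get b = -3, and a·4π/3 + -3 = 12 gives a = 45/(4π), so
    z(θ) = (45/(4π)) θ − 3.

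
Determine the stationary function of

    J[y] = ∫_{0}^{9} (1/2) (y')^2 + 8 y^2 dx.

The Lagrangian is L = (1/2) (y')^2 + 8 y^2.
Compute ∂L/∂y = 16y, ∂L/∂y' = y'.
The Euler-Lagrange equation d/dx(∂L/∂y') − ∂L/∂y = 0 reduces to
    y'' − 16 y = 0.
Its general solution is
    y(x) = A e^(4x) + B e^(−4x),
with A, B fixed by the endpoint conditions.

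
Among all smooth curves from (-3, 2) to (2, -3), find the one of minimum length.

Arc-length functional: J[y] = ∫ sqrt(1 + (y')^2) dx.
Lagrangian L = sqrt(1 + (y')^2) has no explicit y dependence, so ∂L/∂y = 0 and the Euler-Lagrange equation gives
    d/dx( y' / sqrt(1 + (y')^2) ) = 0  ⇒  y' / sqrt(1 + (y')^2) = const.
Hence y' is constant, so y(x) is affine.
Fitting the endpoints (-3, 2) and (2, -3):
    slope m = ((-3) − 2) / (2 − (-3)) = -1,
    intercept c = 2 − m·(-3) = -1.
Extremal: y(x) = -x - 1.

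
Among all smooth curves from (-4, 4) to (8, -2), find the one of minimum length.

Arc-length functional: J[y] = ∫ sqrt(1 + (y')^2) dx.
Lagrangian L = sqrt(1 + (y')^2) has no explicit y dependence, so ∂L/∂y = 0 and the Euler-Lagrange equation gives
    d/dx( y' / sqrt(1 + (y')^2) ) = 0  ⇒  y' / sqrt(1 + (y')^2) = const.
Hence y' is constant, so y(x) is affine.
Fitting the endpoints (-4, 4) and (8, -2):
    slope m = ((-2) − 4) / (8 − (-4)) = -1/2,
    intercept c = 4 − m·(-4) = 2.
Extremal: y(x) = (-1/2) x + 2.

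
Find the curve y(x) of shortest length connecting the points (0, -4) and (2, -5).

Arc-length functional: J[y] = ∫ sqrt(1 + (y')^2) dx.
Lagrangian L = sqrt(1 + (y')^2) has no explicit y dependence, so ∂L/∂y = 0 and the Euler-Lagrange equation gives
    d/dx( y' / sqrt(1 + (y')^2) ) = 0  ⇒  y' / sqrt(1 + (y')^2) = const.
Hence y' is constant, so y(x) is affine.
Fitting the endpoints (0, -4) and (2, -5):
    slope m = ((-5) − (-4)) / (2 − 0) = -1/2,
    intercept c = (-4) − m·0 = -4.
Extremal: y(x) = (-1/2) x - 4.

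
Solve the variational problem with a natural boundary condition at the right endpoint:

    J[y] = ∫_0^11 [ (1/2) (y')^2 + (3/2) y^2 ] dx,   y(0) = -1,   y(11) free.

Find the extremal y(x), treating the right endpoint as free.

The Lagrangian L = (1/2) (y')^2 + (3/2) y^2 gives
    ∂L/∂y = 3 y,   ∂L/∂y' = y'.
Euler-Lagrange: y'' − 3 y = 0.
With k = sqrt(3), the general solution is
    y(x) = A cosh(sqrt(3) x) + B sinh(sqrt(3) x).
Fixed left endpoint y(0) = -1 ⇒ A = -1.
The right endpoint x = 11 is free, so the natural (transversality) condition is ∂L/∂y' |_{x=11} = 0, i.e. y'(11) = 0.
Compute y'(x) = A k sinh(k x) + B k cosh(k x), so
    y'(11) = A k sinh(k·11) + B k cosh(k·11) = 0
    ⇒ B = −A tanh(k·11) = tanh(sqrt(3)·11).
Therefore the extremal is
    y(x) = −cosh(sqrt(3) x) + tanh(sqrt(3)·11) sinh(sqrt(3) x).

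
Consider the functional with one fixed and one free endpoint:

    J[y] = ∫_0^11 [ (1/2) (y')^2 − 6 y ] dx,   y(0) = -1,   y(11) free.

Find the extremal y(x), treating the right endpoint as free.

The Lagrangian L = (1/2) (y')^2 − 6 y gives
    ∂L/∂y = −6,   ∂L/∂y' = y'.
Euler-Lagrange: d/dx(y') − (−6) = 0, i.e. y'' + 6 = 0, so
    y(x) = −(6/2) x^2 + C1 x + C2.
Fixed left endpoint y(0) = -1 ⇒ C2 = -1.
The right endpoint x = 11 is free, so the natural (transversality) condition is ∂L/∂y' |_{x=11} = 0, i.e. y'(11) = 0.
Compute y'(x) = −6 x + C1, so y'(11) = −66 + C1 = 0 ⇒ C1 = 66.
Therefore the extremal is
    y(x) = −3 x^2 + 66 x − 1.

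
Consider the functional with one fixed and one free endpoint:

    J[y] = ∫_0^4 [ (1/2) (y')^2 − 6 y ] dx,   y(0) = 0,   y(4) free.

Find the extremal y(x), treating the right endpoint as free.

The Lagrangian L = (1/2) (y')^2 − 6 y gives
    ∂L/∂y = −6,   ∂L/∂y' = y'.
Euler-Lagrange: d/dx(y') − (−6) = 0, i.e. y'' + 6 = 0, so
    y(x) = −(6/2) x^2 + C1 x + C2.
Fixed left endpoint y(0) = 0 ⇒ C2 = 0.
The right endpoint x = 4 is free, so the natural (transversality) condition is ∂L/∂y' |_{x=4} = 0, i.e. y'(4) = 0.
Compute y'(x) = −6 x + C1, so y'(4) = −24 + C1 = 0 ⇒ C1 = 24.
Therefore the extremal is
    y(x) = −3 x^2 + 24 x.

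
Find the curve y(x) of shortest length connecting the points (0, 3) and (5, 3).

Arc-length functional: J[y] = ∫ sqrt(1 + (y')^2) dx.
Lagrangian L = sqrt(1 + (y')^2) has no explicit y dependence, so ∂L/∂y = 0 and the Euler-Lagrange equation gives
    d/dx( y' / sqrt(1 + (y')^2) ) = 0  ⇒  y' / sqrt(1 + (y')^2) = const.
Hence y' is constant, so y(x) is affine.
Fitting the endpoints (0, 3) and (5, 3):
    slope m = (3 − 3) / (5 − 0) = 0,
    intercept c = 3 − m·0 = 3.
Extremal: y(x) = 3.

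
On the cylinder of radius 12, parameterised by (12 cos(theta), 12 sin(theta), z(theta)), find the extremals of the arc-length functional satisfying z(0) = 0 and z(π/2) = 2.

Parameterise the cylinder of radius R = 12 as
    r(θ) = (12 cos θ, 12 sin θ, z(θ)).
The arc-length element is
    ds = sqrt(144 + (dz/dθ)^2) dθ,
so the Lagrangian is L = sqrt(144 + z'^2).
L depends on z' only, not on z or θ, so ∂L/∂z = 0 and
    ∂L/∂z' = z' / sqrt(144 + z'^2).
The Euler-Lagrange equation gives
    d/dθ( z' / sqrt(144 + z'^2) ) = 0,
so z' is constant. Integrating once:
    z(θ) = a θ + b,
a helix on the cylinder (a straight line when the cylinder is unrolled). The constants a, b are determined by the endpoint conditions.
With endpoint conditions z(0) = 0 and z(π/2) = 2: from z(0) = b we get b = 0, and a·π/2 + 0 = 2 gives a = 4/π, so
    z(θ) = (4/π) θ.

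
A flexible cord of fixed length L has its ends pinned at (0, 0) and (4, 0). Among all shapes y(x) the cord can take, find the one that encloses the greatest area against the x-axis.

Set up the augmented Lagrangian using a multiplier λ for the length constraint:
    F(y, y') = y − λ sqrt(1 + y'^2).
F has no explicit x dependence, so the Beltrami identity yields a first integral
    F − y' ∂F/∂y' = C.
Compute ∂F/∂y' = −λ y' / sqrt(1 + y'^2). Then
    y − λ sqrt(1 + y'^2) + λ y'^2 / sqrt(1 + y'^2) = C
    ⇒  y − λ / sqrt(1 + y'^2) = C.
Solving for y' and integrating gives
    (x − a)^2 + (y − b)^2 = λ^2,
a circular arc of radius λ. The constants a, b are determined by the endpoint conditions y(0) = y(4) = 0, and λ is fixed implicitly by the length constraint
    ∫_{0}^{4} sqrt(1 + y'^2) dx = L.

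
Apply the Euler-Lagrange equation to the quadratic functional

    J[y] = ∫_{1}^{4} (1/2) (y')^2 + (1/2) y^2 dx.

The Lagrangian is L = (1/2) (y')^2 + (1/2) y^2.
Compute ∂L/∂y = y, ∂L/∂y' = y'.
The Euler-Lagrange equation d/dx(∂L/∂y') − ∂L/∂y = 0 reduces to
    y'' − y = 0.
Its general solution is
    y(x) = A e^x + B e^(−x),
with A, B fixed by the endpoint conditions.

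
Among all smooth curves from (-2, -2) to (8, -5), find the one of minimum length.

Arc-length functional: J[y] = ∫ sqrt(1 + (y')^2) dx.
Lagrangian L = sqrt(1 + (y')^2) has no explicit y dependence, so ∂L/∂y = 0 and the Euler-Lagrange equation gives
    d/dx( y' / sqrt(1 + (y')^2) ) = 0  ⇒  y' / sqrt(1 + (y')^2) = const.
Hence y' is constant, so y(x) is affine.
Fitting the endpoints (-2, -2) and (8, -5):
    slope m = ((-5) − (-2)) / (8 − (-2)) = -3/10,
    intercept c = (-2) − m·(-2) = -13/5.
Extremal: y(x) = (-3/10) x - 13/5.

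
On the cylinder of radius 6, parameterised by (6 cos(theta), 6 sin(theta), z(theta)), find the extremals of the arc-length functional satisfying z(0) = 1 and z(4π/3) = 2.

Parameterise the cylinder of radius R = 6 as
    r(θ) = (6 cos θ, 6 sin θ, z(θ)).
The arc-length element is
    ds = sqrt(36 + (dz/dθ)^2) dθ,
so the Lagrangian is L = sqrt(36 + z'^2).
L depends on z' only, not on z or θ, so ∂L/∂z = 0 and
    ∂L/∂z' = z' / sqrt(36 + z'^2).
The Euler-Lagrange equation gives
    d/dθ( z' / sqrt(36 + z'^2) ) = 0,
so z' is constant. Integrating once:
    z(θ) = a θ + b,
a helix on the cylinder (a straight line when the cylinder is unrolled). The constants a, b are determined by the endpoint conditions.
With endpoint conditions z(0) = 1 and z(4π/3) = 2: from z(0) = b we get b = 1, and a·4π/3 + 1 = 2 gives a = 3/(4π), so
    z(θ) = (3/(4π)) θ + 1.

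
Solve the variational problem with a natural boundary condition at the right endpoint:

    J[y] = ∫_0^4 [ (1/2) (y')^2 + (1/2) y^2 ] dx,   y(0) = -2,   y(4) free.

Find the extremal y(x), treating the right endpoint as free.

The Lagrangian L = (1/2) (y')^2 + (1/2) y^2 gives
    ∂L/∂y = 1 y,   ∂L/∂y' = y'.
Euler-Lagrange: y'' − y = 0.
With k = 1, the general solution is
    y(x) = A cosh(x) + B sinh(x).
Fixed left endpoint y(0) = -2 ⇒ A = -2.
The right endpoint x = 4 is free, so the natural (transversality) condition is ∂L/∂y' |_{x=4} = 0, i.e. y'(4) = 0.
Compute y'(x) = A k sinh(k x) + B k cosh(k x), so
    y'(4) = A k sinh(k·4) + B k cosh(k·4) = 0
    ⇒ B = −A tanh(k·4) = 2 tanh(1·4).
Therefore the extremal is
    y(x) = −2 cosh(1 x) + 2 tanh(1·4) sinh(1 x).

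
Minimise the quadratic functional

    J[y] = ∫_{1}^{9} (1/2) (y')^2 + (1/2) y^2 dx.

The Lagrangian is L = (1/2) (y')^2 + (1/2) y^2.
Compute ∂L/∂y = y, ∂L/∂y' = y'.
The Euler-Lagrange equation d/dx(∂L/∂y') − ∂L/∂y = 0 reduces to
    y'' − y = 0.
Its general solution is
    y(x) = A e^x + B e^(−x),
with A, B fixed by the endpoint conditions.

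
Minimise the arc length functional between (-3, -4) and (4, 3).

Arc-length functional: J[y] = ∫ sqrt(1 + (y')^2) dx.
Lagrangian L = sqrt(1 + (y')^2) has no explicit y dependence, so ∂L/∂y = 0 and the Euler-Lagrange equation gives
    d/dx( y' / sqrt(1 + (y')^2) ) = 0  ⇒  y' / sqrt(1 + (y')^2) = const.
Hence y' is constant, so y(x) is affine.
Fitting the endpoints (-3, -4) and (4, 3):
    slope m = (3 − (-4)) / (4 − (-3)) = 1,
    intercept c = (-4) − m·(-3) = -1.
Extremal: y(x) = x - 1.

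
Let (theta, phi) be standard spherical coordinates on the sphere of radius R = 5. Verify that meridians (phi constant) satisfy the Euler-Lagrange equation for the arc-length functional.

On the sphere of radius R = 5 with spherical coordinates (θ, φ), the induced metric is
    ds^2 = 25(dθ^2 + sin^2(θ) dφ^2).
Using θ as the parameter, the arc-length functional becomes
    J[φ] = ∫ 5 sqrt(1 + sin^2(θ) (dφ/dθ)^2) dθ.
So L = 5 sqrt(1 + sin^2(θ) φ'^2). Compute
    ∂L/∂φ = 0  (L has no explicit φ dependence),
    ∂L/∂φ' = 5 sin^2(θ) φ' / sqrt(1 + sin^2(θ) φ'^2).
For the candidate φ(θ) = c (constant), φ' = 0, so ∂L/∂φ' evaluated along the candidate vanishes, and ∂L/∂φ is identically zero. Hence
    d/dθ(∂L/∂φ') − ∂L/∂φ = 0
is satisfied. Therefore meridians φ = const are extremals of arc length — they are geodesics on the sphere.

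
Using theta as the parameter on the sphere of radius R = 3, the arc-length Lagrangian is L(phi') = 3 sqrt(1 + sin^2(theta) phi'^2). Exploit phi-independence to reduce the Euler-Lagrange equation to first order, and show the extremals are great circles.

On the sphere of radius R = 3 with spherical coordinates (θ, φ), the induced metric is
    ds^2 = 9(dθ^2 + sin^2(θ) dφ^2).
Parameterise by θ; the arc-length functional is
    J[φ] = ∫ 3 sqrt(1 + sin^2(θ) (dφ/dθ)^2) dθ,
so L = 3 sqrt(1 + sin^2(θ) φ'^2). Compute
    ∂L/∂φ = 0  (L has no explicit φ dependence),
    ∂L/∂φ' = 3 sin^2(θ) φ' / sqrt(1 + sin^2(θ) φ'^2).
Since ∂L/∂φ = 0, the Euler-Lagrange equation
    d/dθ(∂L/∂φ') − ∂L/∂φ = 0
reduces to d/dθ(∂L/∂φ') = 0, i.e. the momentum conjugate to φ is conserved:
    3 sin^2(θ) φ' / sqrt(1 + sin^2(θ) φ'^2) = C.
The overall factor of 3 is constant, so dividing through gives Clairaut's relation sin^2(θ) φ' / sqrt(1 + sin^2(θ) φ'^2) = C' (with C' = C/3). Solving for φ' and integrating gives the great-circle family
    cot(θ) = A cos(φ − φ_0),
i.e. the intersection of the sphere with a plane through the origin. The two constants A and φ_0 (equivalently C and one phase) are fixed by the two endpoint conditions.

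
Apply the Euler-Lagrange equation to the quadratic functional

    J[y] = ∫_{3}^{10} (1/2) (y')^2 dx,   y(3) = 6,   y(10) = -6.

The Lagrangian is L = (1/2) (y')^2.
Compute ∂L/∂y = 0, ∂L/∂y' = y'.
The Euler-Lagrange equation d/dx(∂L/∂y') − ∂L/∂y = 0 reduces to
    y'' = 0.
Its general solution is
    y(x) = A x + B,
with A, B fixed by the endpoint conditions.
Applying the endpoint conditions y(3) = 6 and y(10) = -6: solve A·3 + B = 6 and A·10 + B = -6. Subtracting gives A(10 − 3) = -6 − 6, so A = -12/7, and B = 6 − A·3 = 78/7. Therefore
    y(x) = (-12/7) x + 78/7.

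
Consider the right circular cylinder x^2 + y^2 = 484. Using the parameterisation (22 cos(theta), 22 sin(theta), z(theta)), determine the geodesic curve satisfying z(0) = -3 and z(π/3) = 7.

Parameterise the cylinder of radius R = 22 as
    r(θ) = (22 cos θ, 22 sin θ, z(θ)).
The arc-length element is
    ds = sqrt(484 + (dz/dθ)^2) dθ,
so the Lagrangian is L = sqrt(484 + z'^2).
L depends on z' only, not on z or θ, so ∂L/∂z = 0 and
    ∂L/∂z' = z' / sqrt(484 + z'^2).
The Euler-Lagrange equation gives
    d/dθ( z' / sqrt(484 + z'^2) ) = 0,
so z' is constant. Integrating once:
    z(θ) = a θ + b,
a helix on the cylinder (a straight line when the cylinder is unrolled). The constants a, b are determined by the endpoint conditions.
With endpoint conditions z(0) = -3 and z(π/3) = 7: from z(0) = b we get b = -3, and a·π/3 + -3 = 7 gives a = 30/π, so
    z(θ) = (30/π) θ − 3.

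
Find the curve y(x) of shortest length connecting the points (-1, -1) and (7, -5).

Arc-length functional: J[y] = ∫ sqrt(1 + (y')^2) dx.
Lagrangian L = sqrt(1 + (y')^2) has no explicit y dependence, so ∂L/∂y = 0 and the Euler-Lagrange equation gives
    d/dx( y' / sqrt(1 + (y')^2) ) = 0  ⇒  y' / sqrt(1 + (y')^2) = const.
Hence y' is constant, so y(x) is affine.
Fitting the endpoints (-1, -1) and (7, -5):
    slope m = ((-5) − (-1)) / (7 − (-1)) = -1/2,
    intercept c = (-1) − m·(-1) = -3/2.
Extremal: y(x) = (-1/2) x - 3/2.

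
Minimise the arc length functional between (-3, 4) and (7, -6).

Arc-length functional: J[y] = ∫ sqrt(1 + (y')^2) dx.
Lagrangian L = sqrt(1 + (y')^2) has no explicit y dependence, so ∂L/∂y = 0 and the Euler-Lagrange equation gives
    d/dx( y' / sqrt(1 + (y')^2) ) = 0  ⇒  y' / sqrt(1 + (y')^2) = const.
Hence y' is constant, so y(x) is affine.
Fitting the endpoints (-3, 4) and (7, -6):
    slope m = ((-6) − 4) / (7 − (-3)) = -1,
    intercept c = 4 − m·(-3) = 1.
Extremal: y(x) = -x + 1.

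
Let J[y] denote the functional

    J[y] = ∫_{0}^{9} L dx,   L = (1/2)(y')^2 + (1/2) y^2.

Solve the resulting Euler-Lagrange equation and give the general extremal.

The Lagrangian is L = (1/2)(y')^2 + (1/2) y^2.
∂L/∂y = y.
∂L/∂y' = y'.
The Euler-Lagrange equation d/dx(∂L/∂y') − ∂L/∂y = 0 becomes:
    y'' - y = 0
General solution: y(x) = A e^x + B e^(-x), where A and B are arbitrary constants fixed by the endpoint conditions.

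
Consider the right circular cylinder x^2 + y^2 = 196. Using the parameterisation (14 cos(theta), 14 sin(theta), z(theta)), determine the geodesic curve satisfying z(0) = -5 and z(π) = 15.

Parameterise the cylinder of radius R = 14 as
    r(θ) = (14 cos θ, 14 sin θ, z(θ)).
The arc-length element is
    ds = sqrt(196 + (dz/dθ)^2) dθ,
so the Lagrangian is L = sqrt(196 + z'^2).
L depends on z' only, not on z or θ, so ∂L/∂z = 0 and
    ∂L/∂z' = z' / sqrt(196 + z'^2).
The Euler-Lagrange equation gives
    d/dθ( z' / sqrt(196 + z'^2) ) = 0,
so z' is constant. Integrating once:
    z(θ) = a θ + b,
a helix on the cylinder (a straight line when the cylinder is unrolled). The constants a, b are determined by the endpoint conditions.
With endpoint conditions z(0) = -5 and z(π) = 15: from z(0) = b we get b = -5, and a·π + -5 = 15 gives a = 20/π, so
    z(θ) = (20/π) θ − 5.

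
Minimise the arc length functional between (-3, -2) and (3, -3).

Arc-length functional: J[y] = ∫ sqrt(1 + (y')^2) dx.
Lagrangian L = sqrt(1 + (y')^2) has no explicit y dependence, so ∂L/∂y = 0 and the Euler-Lagrange equation gives
    d/dx( y' / sqrt(1 + (y')^2) ) = 0  ⇒  y' / sqrt(1 + (y')^2) = const.
Hence y' is constant, so y(x) is affine.
Fitting the endpoints (-3, -2) and (3, -3):
    slope m = ((-3) − (-2)) / (3 − (-3)) = -1/6,
    intercept c = (-2) − m·(-3) = -5/2.
Extremal: y(x) = (-1/6) x - 5/2.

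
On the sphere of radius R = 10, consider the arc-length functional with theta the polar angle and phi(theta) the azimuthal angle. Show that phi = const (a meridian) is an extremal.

On the sphere of radius R = 10 with spherical coordinates (θ, φ), the induced metric is
    ds^2 = 100(dθ^2 + sin^2(θ) dφ^2).
Using θ as the parameter, the arc-length functional becomes
    J[φ] = ∫ 10 sqrt(1 + sin^2(θ) (dφ/dθ)^2) dθ.
So L = 10 sqrt(1 + sin^2(θ) φ'^2). Compute
    ∂L/∂φ = 0  (L has no explicit φ dependence),
    ∂L/∂φ' = 10 sin^2(θ) φ' / sqrt(1 + sin^2(θ) φ'^2).
For the candidate φ(θ) = c (constant), φ' = 0, so ∂L/∂φ' evaluated along the candidate vanishes, and ∂L/∂φ is identically zero. Hence
    d/dθ(∂L/∂φ') − ∂L/∂φ = 0
is satisfied. Therefore meridians φ = const are extremals of arc length — they are geodesics on the sphere.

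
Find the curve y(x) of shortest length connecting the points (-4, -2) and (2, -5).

Arc-length functional: J[y] = ∫ sqrt(1 + (y')^2) dx.
Lagrangian L = sqrt(1 + (y')^2) has no explicit y dependence, so ∂L/∂y = 0 and the Euler-Lagrange equation gives
    d/dx( y' / sqrt(1 + (y')^2) ) = 0  ⇒  y' / sqrt(1 + (y')^2) = const.
Hence y' is constant, so y(x) is affine.
Fitting the endpoints (-4, -2) and (2, -5):
    slope m = ((-5) − (-2)) / (2 − (-4)) = -1/2,
    intercept c = (-2) − m·(-4) = -4.
Extremal: y(x) = (-1/2) x - 4.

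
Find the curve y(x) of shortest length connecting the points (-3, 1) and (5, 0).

Arc-length functional: J[y] = ∫ sqrt(1 + (y')^2) dx.
Lagrangian L = sqrt(1 + (y')^2) has no explicit y dependence, so ∂L/∂y = 0 and the Euler-Lagrange equation gives
    d/dx( y' / sqrt(1 + (y')^2) ) = 0  ⇒  y' / sqrt(1 + (y')^2) = const.
Hence y' is constant, so y(x) is affine.
Fitting the endpoints (-3, 1) and (5, 0):
    slope m = (0 − 1) / (5 − (-3)) = -1/8,
    intercept c = 1 − m·(-3) = 5/8.
Extremal: y(x) = (-1/8) x + 5/8.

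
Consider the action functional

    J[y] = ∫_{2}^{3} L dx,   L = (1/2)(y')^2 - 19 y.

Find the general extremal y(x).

The Lagrangian is L = (1/2)(y')^2 - 19 y.
∂L/∂y = -19.
∂L/∂y' = y'.
The Euler-Lagrange equation d/dx(∂L/∂y') − ∂L/∂y = 0 becomes:
    y'' + 19 = 0
General solution: y(x) = -(19/2) x^2 + A x + B, where A and B are arbitrary constants fixed by the endpoint conditions.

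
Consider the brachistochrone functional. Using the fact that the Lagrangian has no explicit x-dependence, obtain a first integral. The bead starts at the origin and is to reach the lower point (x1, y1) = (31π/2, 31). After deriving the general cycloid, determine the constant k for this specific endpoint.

The Lagrangian L = sqrt((1 + y'^2) / y) has no explicit x dependence, so the Beltrami identity applies:
    L − y' ∂L/∂y' = C.
Compute ∂L/∂y' = y' / sqrt(y (1 + y'^2)).
Substitute:
    sqrt((1 + y'^2)/y) − y'·y' / sqrt(y (1 + y'^2))
    = (1 + y'^2) / sqrt(y (1 + y'^2)) − y'^2 / sqrt(y (1 + y'^2))
    = 1 / sqrt(y (1 + y'^2)) = C.
Squaring and rearranging gives the first integral
    y (1 + y'^2) = 1/C^2 =: k   (constant).
Solving this first-order ODE by the substitution
    y = (k/2)(1 − cos θ)
yields the cycloid parameterisation
    x(θ) = (k/2)(θ − sin θ),   y(θ) = (k/2)(1 − cos θ).
The constant k is fixed by the endpoint condition.
Now fit the given lower endpoint (x1, y1) = (31π/2, 31). At the bottom of the first arch (θ = π), the parametric equations give
    y(π) = (k/2)(1 − cos π) = k,
    x(π) = (k/2)(π − sin π) = kπ/2.
Matching y(π) = 31 gives k = 31, consistent with x(π) = 31π/2. Therefore the specific cycloid is
    x(θ) = (31/2)(θ − sin θ),   y(θ) = (31/2)(1 − cos θ).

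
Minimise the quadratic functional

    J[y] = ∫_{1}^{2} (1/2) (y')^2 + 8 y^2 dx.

The Lagrangian is L = (1/2) (y')^2 + 8 y^2.
Compute ∂L/∂y = 16y, ∂L/∂y' = y'.
The Euler-Lagrange equation d/dx(∂L/∂y') − ∂L/∂y = 0 reduces to
    y'' − 16 y = 0.
Its general solution is
    y(x) = A e^(4x) + B e^(−4x),
with A, B fixed by the endpoint conditions.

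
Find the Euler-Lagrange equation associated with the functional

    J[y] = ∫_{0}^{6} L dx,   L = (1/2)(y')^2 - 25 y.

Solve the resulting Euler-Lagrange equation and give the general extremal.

The Lagrangian is L = (1/2)(y')^2 - 25 y.
∂L/∂y = -25.
∂L/∂y' = y'.
The Euler-Lagrange equation d/dx(∂L/∂y') − ∂L/∂y = 0 becomes:
    y'' + 25 = 0
General solution: y(x) = -(25/2) x^2 + A x + B, where A and B are arbitrary constants fixed by the endpoint conditions.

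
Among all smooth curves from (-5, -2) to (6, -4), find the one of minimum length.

Arc-length functional: J[y] = ∫ sqrt(1 + (y')^2) dx.
Lagrangian L = sqrt(1 + (y')^2) has no explicit y dependence, so ∂L/∂y = 0 and the Euler-Lagrange equation gives
    d/dx( y' / sqrt(1 + (y')^2) ) = 0  ⇒  y' / sqrt(1 + (y')^2) = const.
Hence y' is constant, so y(x) is affine.
Fitting the endpoints (-5, -2) and (6, -4):
    slope m = ((-4) − (-2)) / (6 − (-5)) = -2/11,
    intercept c = (-2) − m·(-5) = -32/11.
Extremal: y(x) = (-2/11) x - 32/11.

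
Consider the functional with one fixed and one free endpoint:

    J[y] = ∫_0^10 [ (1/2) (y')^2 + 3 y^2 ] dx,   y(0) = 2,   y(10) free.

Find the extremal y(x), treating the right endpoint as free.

The Lagrangian L = (1/2) (y')^2 + 3 y^2 gives
    ∂L/∂y = 6 y,   ∂L/∂y' = y'.
Euler-Lagrange: y'' − 6 y = 0.
With k = sqrt(6), the general solution is
    y(x) = A cosh(sqrt(6) x) + B sinh(sqrt(6) x).
Fixed left endpoint y(0) = 2 ⇒ A = 2.
The right endpoint x = 10 is free, so the natural (transversality) condition is ∂L/∂y' |_{x=10} = 0, i.e. y'(10) = 0.
Compute y'(x) = A k sinh(k x) + B k cosh(k x), so
    y'(10) = A k sinh(k·10) + B k cosh(k·10) = 0
    ⇒ B = −A tanh(k·10) = − 2 tanh(sqrt(6)·10).
Therefore the extremal is
    y(x) = 2 cosh(sqrt(6) x) − 2 tanh(sqrt(6)·10) sinh(sqrt(6) x).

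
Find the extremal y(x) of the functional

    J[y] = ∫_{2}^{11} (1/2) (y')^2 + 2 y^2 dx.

The Lagrangian is L = (1/2) (y')^2 + 2 y^2.
Compute ∂L/∂y = 4y, ∂L/∂y' = y'.
The Euler-Lagrange equation d/dx(∂L/∂y') − ∂L/∂y = 0 reduces to
    y'' − 4 y = 0.
Its general solution is
    y(x) = A e^(2x) + B e^(−2x),
with A, B fixed by the endpoint conditions.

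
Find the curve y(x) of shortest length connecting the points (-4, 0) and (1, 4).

Arc-length functional: J[y] = ∫ sqrt(1 + (y')^2) dx.
Lagrangian L = sqrt(1 + (y')^2) has no explicit y dependence, so ∂L/∂y = 0 and the Euler-Lagrange equation gives
    d/dx( y' / sqrt(1 + (y')^2) ) = 0  ⇒  y' / sqrt(1 + (y')^2) = const.
Hence y' is constant, so y(x) is affine.
Fitting the endpoints (-4, 0) and (1, 4):
    slope m = (4 − 0) / (1 − (-4)) = 4/5,
    intercept c = 0 − m·(-4) = 16/5.
Extremal: y(x) = (4/5) x + 16/5.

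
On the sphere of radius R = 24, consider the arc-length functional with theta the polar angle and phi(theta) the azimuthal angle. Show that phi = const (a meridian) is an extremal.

On the sphere of radius R = 24 with spherical coordinates (θ, φ), the induced metric is
    ds^2 = 576(dθ^2 + sin^2(θ) dφ^2).
Using θ as the parameter, the arc-length functional becomes
    J[φ] = ∫ 24 sqrt(1 + sin^2(θ) (dφ/dθ)^2) dθ.
So L = 24 sqrt(1 + sin^2(θ) φ'^2). Compute
    ∂L/∂φ = 0  (L has no explicit φ dependence),
    ∂L/∂φ' = 24 sin^2(θ) φ' / sqrt(1 + sin^2(θ) φ'^2).
For the candidate φ(θ) = c (constant), φ' = 0, so ∂L/∂φ' evaluated along the candidate vanishes, and ∂L/∂φ is identically zero. Hence
    d/dθ(∂L/∂φ') − ∂L/∂φ = 0
is satisfied. Therefore meridians φ = const are extremals of arc length — they are geodesics on the sphere.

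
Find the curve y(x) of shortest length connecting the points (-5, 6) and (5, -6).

Arc-length functional: J[y] = ∫ sqrt(1 + (y')^2) dx.
Lagrangian L = sqrt(1 + (y')^2) has no explicit y dependence, so ∂L/∂y = 0 and the Euler-Lagrange equation gives
    d/dx( y' / sqrt(1 + (y')^2) ) = 0  ⇒  y' / sqrt(1 + (y')^2) = const.
Hence y' is constant, so y(x) is affine.
Fitting the endpoints (-5, 6) and (5, -6):
    slope m = ((-6) − 6) / (5 − (-5)) = -6/5,
    intercept c = 6 − m·(-5) = 0.
Extremal: y(x) = (-6/5) x.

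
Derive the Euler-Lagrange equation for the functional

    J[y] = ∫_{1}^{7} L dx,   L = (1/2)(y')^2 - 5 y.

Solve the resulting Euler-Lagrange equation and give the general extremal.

The Lagrangian is L = (1/2)(y')^2 - 5 y.
∂L/∂y = -5.
∂L/∂y' = y'.
The Euler-Lagrange equation d/dx(∂L/∂y') − ∂L/∂y = 0 becomes:
    y'' + 5 = 0
General solution: y(x) = -(5/2) x^2 + A x + B, where A and B are arbitrary constants fixed by the endpoint conditions.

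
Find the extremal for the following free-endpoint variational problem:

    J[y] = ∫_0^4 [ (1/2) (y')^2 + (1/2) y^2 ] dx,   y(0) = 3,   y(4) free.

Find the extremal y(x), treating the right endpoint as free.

The Lagrangian L = (1/2) (y')^2 + (1/2) y^2 gives
    ∂L/∂y = 1 y,   ∂L/∂y' = y'.
Euler-Lagrange: y'' − y = 0.
With k = 1, the general solution is
    y(x) = A cosh(x) + B sinh(x).
Fixed left endpoint y(0) = 3 ⇒ A = 3.
The right endpoint x = 4 is free, so the natural (transversality) condition is ∂L/∂y' |_{x=4} = 0, i.e. y'(4) = 0.
Compute y'(x) = A k sinh(k x) + B k cosh(k x), so
    y'(4) = A k sinh(k·4) + B k cosh(k·4) = 0
    ⇒ B = −A tanh(k·4) = − 3 tanh(1·4).
Therefore the extremal is
    y(x) = 3 cosh(1 x) − 3 tanh(1·4) sinh(1 x).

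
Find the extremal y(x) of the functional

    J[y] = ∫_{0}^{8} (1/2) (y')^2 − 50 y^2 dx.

The Lagrangian is L = (1/2) (y')^2 − 50 y^2.
Compute ∂L/∂y = -100y, ∂L/∂y' = y'.
The Euler-Lagrange equation d/dx(∂L/∂y') − ∂L/∂y = 0 reduces to
    y'' + 100 y = 0.
Its general solution is
    y(x) = A sin(10x) + B cos(10x),
with A, B fixed by the endpoint conditions.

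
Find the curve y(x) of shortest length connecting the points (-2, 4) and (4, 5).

Arc-length functional: J[y] = ∫ sqrt(1 + (y')^2) dx.
Lagrangian L = sqrt(1 + (y')^2) has no explicit y dependence, so ∂L/∂y = 0 and the Euler-Lagrange equation gives
    d/dx( y' / sqrt(1 + (y')^2) ) = 0  ⇒  y' / sqrt(1 + (y')^2) = const.
Hence y' is constant, so y(x) is affine.
Fitting the endpoints (-2, 4) and (4, 5):
    slope m = (5 − 4) / (4 − (-2)) = 1/6,
    intercept c = 4 − m·(-2) = 13/3.
Extremal: y(x) = (1/6) x + 13/3.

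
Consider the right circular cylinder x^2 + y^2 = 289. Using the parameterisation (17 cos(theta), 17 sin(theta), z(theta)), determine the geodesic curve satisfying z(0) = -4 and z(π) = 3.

Parameterise the cylinder of radius R = 17 as
    r(θ) = (17 cos θ, 17 sin θ, z(θ)).
The arc-length element is
    ds = sqrt(289 + (dz/dθ)^2) dθ,
so the Lagrangian is L = sqrt(289 + z'^2).
L depends on z' only, not on z or θ, so ∂L/∂z = 0 and
    ∂L/∂z' = z' / sqrt(289 + z'^2).
The Euler-Lagrange equation gives
    d/dθ( z' / sqrt(289 + z'^2) ) = 0,
so z' is constant. Integrating once:
    z(θ) = a θ + b,
a helix on the cylinder (a straight line when the cylinder is unrolled). The constants a, b are determined by the endpoint conditions.
With endpoint conditions z(0) = -4 and z(π) = 3: from z(0) = b we get b = -4, and a·π + -4 = 3 gives a = 7/π, so
    z(θ) = (7/π) θ − 4.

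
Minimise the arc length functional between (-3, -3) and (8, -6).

Arc-length functional: J[y] = ∫ sqrt(1 + (y')^2) dx.
Lagrangian L = sqrt(1 + (y')^2) has no explicit y dependence, so ∂L/∂y = 0 and the Euler-Lagrange equation gives
    d/dx( y' / sqrt(1 + (y')^2) ) = 0  ⇒  y' / sqrt(1 + (y')^2) = const.
Hence y' is constant, so y(x) is affine.
Fitting the endpoints (-3, -3) and (8, -6):
    slope m = ((-6) − (-3)) / (8 − (-3)) = -3/11,
    intercept c = (-3) − m·(-3) = -42/11.
Extremal: y(x) = (-3/11) x - 42/11.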